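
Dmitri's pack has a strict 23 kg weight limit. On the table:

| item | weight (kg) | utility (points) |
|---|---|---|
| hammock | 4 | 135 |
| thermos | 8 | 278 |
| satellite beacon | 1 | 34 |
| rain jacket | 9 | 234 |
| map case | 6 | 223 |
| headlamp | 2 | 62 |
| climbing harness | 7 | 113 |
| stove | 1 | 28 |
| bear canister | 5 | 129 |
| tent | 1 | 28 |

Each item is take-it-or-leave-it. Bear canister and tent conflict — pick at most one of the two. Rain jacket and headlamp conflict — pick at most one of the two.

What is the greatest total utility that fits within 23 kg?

788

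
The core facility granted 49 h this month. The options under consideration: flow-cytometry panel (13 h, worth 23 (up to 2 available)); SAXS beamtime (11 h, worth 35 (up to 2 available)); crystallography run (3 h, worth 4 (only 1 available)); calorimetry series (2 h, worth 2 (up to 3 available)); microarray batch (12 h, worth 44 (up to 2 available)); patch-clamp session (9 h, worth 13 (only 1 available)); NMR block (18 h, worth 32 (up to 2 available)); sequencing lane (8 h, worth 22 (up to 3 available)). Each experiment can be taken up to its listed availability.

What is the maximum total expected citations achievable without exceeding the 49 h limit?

162

2×SAXS beamtime + crystallography run + 2×microarray batch uses 49 of the 49 h and totals 162.
Every other selection either busts 49 h or exceeds an availability limit or fails to beat 162.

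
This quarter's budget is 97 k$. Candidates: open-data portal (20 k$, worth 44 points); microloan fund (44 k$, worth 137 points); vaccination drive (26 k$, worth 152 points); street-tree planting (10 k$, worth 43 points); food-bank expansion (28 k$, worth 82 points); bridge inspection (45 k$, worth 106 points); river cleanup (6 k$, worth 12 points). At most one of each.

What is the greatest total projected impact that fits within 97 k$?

A density-first pass picks microloan fund + vaccination drive + street-tree planting + river cleanup — 344 at 86 k$.
Replace street-tree planting with open-data portal: the trade gains 1 net, giving 345 at 96 k$.
The spare 1 k$ is too small for any remaining project, and no exchange beats 345.

345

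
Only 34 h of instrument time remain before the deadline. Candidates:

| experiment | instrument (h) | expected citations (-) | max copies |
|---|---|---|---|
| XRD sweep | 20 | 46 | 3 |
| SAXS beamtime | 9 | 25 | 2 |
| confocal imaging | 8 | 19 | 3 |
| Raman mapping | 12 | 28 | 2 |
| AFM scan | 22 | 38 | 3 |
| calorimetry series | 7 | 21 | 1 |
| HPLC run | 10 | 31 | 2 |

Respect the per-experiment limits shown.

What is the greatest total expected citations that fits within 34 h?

96

By expected citations per h: HPLC run 3.10, calorimetry series 3.00, SAXS beamtime 2.78, confocal imaging 2.38 lead.
Taking the top-ratio experiments first gives calorimetry series + 2×HPLC run for 83 (27 h).
The 10 h tied up in HPLC run is better spent on SAXS beamtime + confocal imaging — total rises to 96 (34 h).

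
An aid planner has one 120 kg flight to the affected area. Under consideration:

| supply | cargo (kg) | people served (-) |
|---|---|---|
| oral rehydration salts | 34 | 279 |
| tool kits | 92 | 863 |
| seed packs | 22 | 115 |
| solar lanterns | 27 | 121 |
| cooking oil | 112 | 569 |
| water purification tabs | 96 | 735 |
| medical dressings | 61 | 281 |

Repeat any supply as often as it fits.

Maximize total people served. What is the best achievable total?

Filling by ratio: tool kits + seed packs for 978, with 6 kg left unused.
The 22 kg tied up in seed packs is better spent on solar lanterns — total rises to 984 (119 kg).

984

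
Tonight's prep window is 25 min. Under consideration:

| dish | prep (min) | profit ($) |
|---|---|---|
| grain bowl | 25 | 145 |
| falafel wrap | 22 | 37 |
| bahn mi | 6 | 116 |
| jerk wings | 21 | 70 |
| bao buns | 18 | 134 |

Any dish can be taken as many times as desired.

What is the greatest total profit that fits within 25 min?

464

Density check — bahn mi 19.33, bao buns 7.44, grain bowl 5.80, jerk wings 3.33 are the best per min.
Best packing: 4×bahn mi — 24 min, 464 total.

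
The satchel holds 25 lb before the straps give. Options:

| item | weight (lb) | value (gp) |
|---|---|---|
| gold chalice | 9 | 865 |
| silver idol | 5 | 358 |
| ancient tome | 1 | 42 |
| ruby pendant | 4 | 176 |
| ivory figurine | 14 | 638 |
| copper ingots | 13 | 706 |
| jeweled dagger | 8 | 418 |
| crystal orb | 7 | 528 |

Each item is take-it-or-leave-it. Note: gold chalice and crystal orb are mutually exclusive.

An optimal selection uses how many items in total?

4

The maximum value within 25 lb is 1683.
One optimal bundle: gold chalice + silver idol + ancient tome + jeweled dagger (23 lb).
All optima have 4 items.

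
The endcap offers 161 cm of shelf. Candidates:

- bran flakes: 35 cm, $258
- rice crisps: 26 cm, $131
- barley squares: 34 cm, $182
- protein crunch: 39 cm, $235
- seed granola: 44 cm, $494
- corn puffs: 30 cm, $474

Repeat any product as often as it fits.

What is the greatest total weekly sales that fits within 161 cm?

2370

5×corn puffs uses 150 of the 161 cm and totals 2370.
That's the maximum — no swap from here does better than 2370.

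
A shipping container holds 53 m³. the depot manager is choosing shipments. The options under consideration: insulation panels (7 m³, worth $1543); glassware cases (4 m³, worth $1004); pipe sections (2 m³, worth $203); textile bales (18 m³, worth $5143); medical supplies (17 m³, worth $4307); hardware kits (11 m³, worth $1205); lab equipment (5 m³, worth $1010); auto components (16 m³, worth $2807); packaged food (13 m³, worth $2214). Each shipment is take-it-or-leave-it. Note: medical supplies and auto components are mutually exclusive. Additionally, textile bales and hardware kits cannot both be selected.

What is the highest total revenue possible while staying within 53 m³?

Best packing: insulation panels + glassware cases + pipe sections + textile bales + medical supplies + lab equipment — 53 m³, 13210 total.
Nothing else feasible within 53 m³ beats 13210.

13210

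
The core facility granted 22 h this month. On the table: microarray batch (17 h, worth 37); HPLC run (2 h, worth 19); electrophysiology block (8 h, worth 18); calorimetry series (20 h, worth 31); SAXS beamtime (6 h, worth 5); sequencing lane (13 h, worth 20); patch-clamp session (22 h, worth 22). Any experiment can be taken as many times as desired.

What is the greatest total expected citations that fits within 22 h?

The ratio ordering already packs tightly: 11×HPLC run, 22 h, 209.

209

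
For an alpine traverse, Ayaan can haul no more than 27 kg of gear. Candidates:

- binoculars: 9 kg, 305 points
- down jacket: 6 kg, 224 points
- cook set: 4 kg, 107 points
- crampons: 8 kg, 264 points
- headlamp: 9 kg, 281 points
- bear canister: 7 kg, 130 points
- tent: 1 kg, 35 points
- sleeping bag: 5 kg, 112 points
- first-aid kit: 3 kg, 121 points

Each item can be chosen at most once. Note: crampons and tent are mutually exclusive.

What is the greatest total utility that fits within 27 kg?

Density check — first-aid kit 40.33, down jacket 37.33, tent 35.00, binoculars 33.89 are the best per kg.
Best packing: binoculars + down jacket + headlamp + first-aid kit — 27 kg, 931 total.

931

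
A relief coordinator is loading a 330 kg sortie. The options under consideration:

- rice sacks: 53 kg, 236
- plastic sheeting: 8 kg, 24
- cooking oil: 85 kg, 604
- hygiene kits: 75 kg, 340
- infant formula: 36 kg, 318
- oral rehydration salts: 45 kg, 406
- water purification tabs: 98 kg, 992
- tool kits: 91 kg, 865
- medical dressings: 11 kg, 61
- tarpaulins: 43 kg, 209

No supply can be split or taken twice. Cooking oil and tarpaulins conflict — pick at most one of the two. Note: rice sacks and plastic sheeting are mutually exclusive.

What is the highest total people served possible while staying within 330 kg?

2928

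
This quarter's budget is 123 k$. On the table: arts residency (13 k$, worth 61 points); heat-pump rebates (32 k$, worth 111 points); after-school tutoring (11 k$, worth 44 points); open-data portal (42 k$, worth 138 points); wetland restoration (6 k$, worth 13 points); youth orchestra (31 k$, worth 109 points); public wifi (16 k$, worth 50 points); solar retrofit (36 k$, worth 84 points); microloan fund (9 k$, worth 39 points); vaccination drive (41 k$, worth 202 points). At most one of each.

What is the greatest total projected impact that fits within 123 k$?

Taking the top-ratio projects first gives arts residency + after-school tutoring + youth orchestra + public wifi + microloan fund + vaccination drive for 505 (121 k$).
Dropping youth orchestra frees 31 k$; slotting in heat-pump rebates (32 k$) lifts the total to 507 at 122 k$.

507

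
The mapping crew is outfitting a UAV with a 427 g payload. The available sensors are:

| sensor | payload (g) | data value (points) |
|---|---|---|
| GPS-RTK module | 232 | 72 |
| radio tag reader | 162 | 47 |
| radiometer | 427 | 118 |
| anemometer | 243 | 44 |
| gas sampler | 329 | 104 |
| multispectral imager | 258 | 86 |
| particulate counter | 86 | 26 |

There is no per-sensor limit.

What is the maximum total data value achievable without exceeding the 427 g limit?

133

Taking the top-ratio sensors first gives multispectral imager + particulate counter for 112 (344 g).
The 86 g tied up in particulate counter is better spent on radio tag reader — total rises to 133 (420 g).
That's the maximum — no swap from here does better than 133.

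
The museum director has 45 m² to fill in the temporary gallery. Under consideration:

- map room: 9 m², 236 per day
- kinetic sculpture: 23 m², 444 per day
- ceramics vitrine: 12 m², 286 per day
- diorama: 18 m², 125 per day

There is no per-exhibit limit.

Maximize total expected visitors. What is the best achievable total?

1180

The ratio ordering already packs tightly: 5×map room, 45 m², 1180.
That's the maximum — no swap from here does better than 1180.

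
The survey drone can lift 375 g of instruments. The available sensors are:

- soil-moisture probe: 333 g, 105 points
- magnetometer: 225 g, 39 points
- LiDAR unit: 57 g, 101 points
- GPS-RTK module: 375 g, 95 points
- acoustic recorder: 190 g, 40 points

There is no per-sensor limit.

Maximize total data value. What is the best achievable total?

Density check — LiDAR unit 1.77, soil-moisture probe 0.32, GPS-RTK module 0.25, acoustic recorder 0.21 are the best per g.
Best packing: 6×LiDAR unit — 342 g, 606 total.
Nothing else within 375 g beats 606.

606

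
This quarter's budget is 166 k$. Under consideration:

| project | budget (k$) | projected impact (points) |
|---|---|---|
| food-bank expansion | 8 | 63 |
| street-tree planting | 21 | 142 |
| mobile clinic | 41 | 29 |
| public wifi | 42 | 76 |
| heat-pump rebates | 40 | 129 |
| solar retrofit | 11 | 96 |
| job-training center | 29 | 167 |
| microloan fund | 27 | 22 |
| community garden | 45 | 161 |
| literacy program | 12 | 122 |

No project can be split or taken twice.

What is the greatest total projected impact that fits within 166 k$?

880

Best packing: food-bank expansion + street-tree planting + heat-pump rebates + solar retrofit + job-training center + community garden + literacy program — 166 k$, 880 total.
Runner-up street-tree planting + heat-pump rebates + solar retrofit + job-training center + community garden + literacy program tops out at 817.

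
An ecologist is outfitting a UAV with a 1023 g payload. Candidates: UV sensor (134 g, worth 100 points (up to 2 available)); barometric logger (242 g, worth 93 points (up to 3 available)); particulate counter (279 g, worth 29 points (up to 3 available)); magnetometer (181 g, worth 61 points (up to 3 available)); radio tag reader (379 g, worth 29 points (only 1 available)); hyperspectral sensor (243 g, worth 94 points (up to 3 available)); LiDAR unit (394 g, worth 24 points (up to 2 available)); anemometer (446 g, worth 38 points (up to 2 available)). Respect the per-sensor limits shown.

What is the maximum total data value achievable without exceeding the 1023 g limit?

482

2×UV sensor + 3×hyperspectral sensor uses 997 of the 1023 g and totals 482.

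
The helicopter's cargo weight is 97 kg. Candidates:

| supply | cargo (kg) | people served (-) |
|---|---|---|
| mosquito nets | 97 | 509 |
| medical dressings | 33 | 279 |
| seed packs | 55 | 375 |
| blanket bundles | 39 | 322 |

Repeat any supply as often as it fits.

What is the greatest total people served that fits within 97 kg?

697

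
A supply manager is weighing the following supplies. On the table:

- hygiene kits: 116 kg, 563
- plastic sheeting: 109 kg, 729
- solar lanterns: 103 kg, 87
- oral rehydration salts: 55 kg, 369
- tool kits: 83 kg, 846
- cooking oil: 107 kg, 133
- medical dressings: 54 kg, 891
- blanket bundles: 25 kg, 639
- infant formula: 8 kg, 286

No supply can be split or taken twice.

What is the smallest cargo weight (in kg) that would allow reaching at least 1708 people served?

Need the lightest bundle worth ≥ 1708.
Taking medical dressings + blanket bundles + infant formula gives 1816 (≥ 1708) for 87 kg.
Below 87 kg the best achievable stays under 1708.

87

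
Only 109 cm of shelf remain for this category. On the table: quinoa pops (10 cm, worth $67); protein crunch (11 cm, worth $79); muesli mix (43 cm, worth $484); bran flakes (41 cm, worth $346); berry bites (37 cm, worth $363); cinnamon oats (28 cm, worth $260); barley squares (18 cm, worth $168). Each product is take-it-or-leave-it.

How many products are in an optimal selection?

3

The maximum weekly sales within 109 cm is 1107.
muesli mix + berry bites + cinnamon oats hits 1107 at 108 cm.
Any selection reaching 1107 contains exactly 3 products.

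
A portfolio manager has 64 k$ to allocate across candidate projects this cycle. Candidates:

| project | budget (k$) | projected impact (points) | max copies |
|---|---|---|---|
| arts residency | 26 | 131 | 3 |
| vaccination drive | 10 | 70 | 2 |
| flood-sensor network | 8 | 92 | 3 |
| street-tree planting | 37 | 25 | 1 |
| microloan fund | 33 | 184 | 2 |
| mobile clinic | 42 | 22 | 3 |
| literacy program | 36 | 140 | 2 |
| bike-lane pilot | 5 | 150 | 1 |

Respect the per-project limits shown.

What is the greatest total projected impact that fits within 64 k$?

A density-first pass picks 2×vaccination drive + 3×flood-sensor network + bike-lane pilot — 566 at 49 k$.
Dropping 2×vaccination drive frees 20 k$; slotting in microloan fund (33 k$) lifts the total to 610 at 62 k$.
The spare 2 k$ is too small for any remaining project, and no exchange beats 610.

610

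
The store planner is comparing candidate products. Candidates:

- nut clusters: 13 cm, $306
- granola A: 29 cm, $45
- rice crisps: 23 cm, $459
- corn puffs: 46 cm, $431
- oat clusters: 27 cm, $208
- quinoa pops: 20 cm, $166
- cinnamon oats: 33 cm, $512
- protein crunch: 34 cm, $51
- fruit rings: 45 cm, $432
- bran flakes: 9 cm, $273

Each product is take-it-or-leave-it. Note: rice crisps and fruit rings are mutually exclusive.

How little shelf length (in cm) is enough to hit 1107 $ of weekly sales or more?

65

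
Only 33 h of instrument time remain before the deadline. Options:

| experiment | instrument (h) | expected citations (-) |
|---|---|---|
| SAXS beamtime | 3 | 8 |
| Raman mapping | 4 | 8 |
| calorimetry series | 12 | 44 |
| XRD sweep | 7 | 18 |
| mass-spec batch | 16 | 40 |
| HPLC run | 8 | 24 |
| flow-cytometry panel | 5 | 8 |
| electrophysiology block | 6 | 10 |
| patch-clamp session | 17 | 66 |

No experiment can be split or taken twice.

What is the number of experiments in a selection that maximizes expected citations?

3

Optimal total is 118.
For example SAXS beamtime + calorimetry series + patch-clamp session achieves it, using 32 h.
All optima have 3 experiments.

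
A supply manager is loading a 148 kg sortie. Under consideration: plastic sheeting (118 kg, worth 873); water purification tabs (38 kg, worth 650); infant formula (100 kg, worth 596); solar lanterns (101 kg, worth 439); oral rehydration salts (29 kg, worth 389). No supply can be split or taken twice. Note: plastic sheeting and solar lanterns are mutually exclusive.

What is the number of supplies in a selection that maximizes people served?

Best achievable people served is 1262.
One optimal bundle: plastic sheeting + oral rehydration salts (147 kg).
Every optimal selection uses 2 supplies.

2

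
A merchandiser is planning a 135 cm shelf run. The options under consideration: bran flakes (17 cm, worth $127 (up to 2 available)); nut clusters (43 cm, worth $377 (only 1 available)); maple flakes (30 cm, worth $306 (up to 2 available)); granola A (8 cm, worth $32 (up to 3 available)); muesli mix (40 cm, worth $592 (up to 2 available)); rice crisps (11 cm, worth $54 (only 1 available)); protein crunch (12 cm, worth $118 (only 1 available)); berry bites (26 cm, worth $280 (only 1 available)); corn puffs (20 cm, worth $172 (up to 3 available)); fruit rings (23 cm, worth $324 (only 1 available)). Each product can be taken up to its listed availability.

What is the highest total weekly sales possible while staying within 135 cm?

1814

Filling by ratio: 2×muesli mix + berry bites + fruit rings for 1788, with 6 cm left unused.
Replace berry bites with maple flakes: the trade gains 26 net, giving 1814 at 133 cm.
Nothing else within 135 cm beats 1814.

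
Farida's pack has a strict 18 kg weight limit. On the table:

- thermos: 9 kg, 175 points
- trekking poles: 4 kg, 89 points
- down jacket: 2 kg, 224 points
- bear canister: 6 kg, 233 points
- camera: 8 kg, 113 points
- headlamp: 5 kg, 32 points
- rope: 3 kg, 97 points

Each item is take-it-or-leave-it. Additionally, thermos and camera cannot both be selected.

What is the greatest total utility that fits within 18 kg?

643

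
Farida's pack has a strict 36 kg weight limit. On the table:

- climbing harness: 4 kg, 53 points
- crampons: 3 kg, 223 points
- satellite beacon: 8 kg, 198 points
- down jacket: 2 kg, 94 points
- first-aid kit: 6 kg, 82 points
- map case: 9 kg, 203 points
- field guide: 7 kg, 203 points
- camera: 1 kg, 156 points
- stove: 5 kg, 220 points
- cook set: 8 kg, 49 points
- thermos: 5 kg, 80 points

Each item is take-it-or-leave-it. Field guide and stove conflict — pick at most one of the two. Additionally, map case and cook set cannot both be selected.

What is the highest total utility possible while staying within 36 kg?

1176

Best packing: crampons + satellite beacon + down jacket + first-aid kit + map case + camera + stove — 34 kg, 1176 total.
That's the maximum — no feasible swap from here does better than 1176.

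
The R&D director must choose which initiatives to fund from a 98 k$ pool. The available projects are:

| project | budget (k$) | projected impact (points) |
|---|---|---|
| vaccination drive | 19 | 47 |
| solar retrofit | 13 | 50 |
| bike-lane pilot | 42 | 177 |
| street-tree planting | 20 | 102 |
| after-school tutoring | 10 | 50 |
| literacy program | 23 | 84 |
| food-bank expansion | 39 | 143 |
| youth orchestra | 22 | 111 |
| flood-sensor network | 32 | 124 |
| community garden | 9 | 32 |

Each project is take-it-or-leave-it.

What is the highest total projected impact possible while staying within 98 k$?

440

By projected impact per k$: street-tree planting 5.10, youth orchestra 5.05, after-school tutoring 5.00 lead.
Best packing: solar retrofit + bike-lane pilot + street-tree planting + youth orchestra — 97 k$, 440 total.
No other feasible combination exceeds 440.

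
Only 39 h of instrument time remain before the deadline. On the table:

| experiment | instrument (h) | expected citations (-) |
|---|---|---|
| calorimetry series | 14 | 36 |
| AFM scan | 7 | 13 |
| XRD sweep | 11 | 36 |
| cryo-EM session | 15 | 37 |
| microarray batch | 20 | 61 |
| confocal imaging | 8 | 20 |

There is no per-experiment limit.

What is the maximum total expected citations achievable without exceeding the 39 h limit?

Ranking by ratio (expected citations/h): XRD sweep 3.27, microarray batch 3.05, calorimetry series 2.57.
The ratio heuristic lands on 3×XRD sweep (108) but leaves 6 h idle.
The 22 h tied up in 2×XRD sweep is better spent on microarray batch + confocal imaging — total rises to 117 (39 h).
Every other selection either busts 39 h or fails to beat 117.

117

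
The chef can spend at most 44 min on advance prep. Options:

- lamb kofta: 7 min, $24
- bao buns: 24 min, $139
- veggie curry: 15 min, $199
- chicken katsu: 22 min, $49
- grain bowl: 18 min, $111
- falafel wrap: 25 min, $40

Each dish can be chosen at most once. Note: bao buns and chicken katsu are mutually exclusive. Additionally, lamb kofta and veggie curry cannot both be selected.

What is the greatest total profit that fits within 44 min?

338

Taking bao buns + veggie curry: 39 min used, 338 in profit.
Runner-up veggie curry + grain bowl tops out at 310.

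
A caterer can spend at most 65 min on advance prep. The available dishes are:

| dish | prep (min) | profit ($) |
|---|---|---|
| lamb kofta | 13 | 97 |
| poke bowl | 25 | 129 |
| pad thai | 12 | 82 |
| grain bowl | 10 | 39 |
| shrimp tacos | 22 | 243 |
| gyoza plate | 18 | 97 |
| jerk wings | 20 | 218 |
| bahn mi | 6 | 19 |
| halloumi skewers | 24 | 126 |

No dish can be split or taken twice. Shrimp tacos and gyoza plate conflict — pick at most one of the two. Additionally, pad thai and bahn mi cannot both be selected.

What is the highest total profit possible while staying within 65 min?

Lamb kofta + grain bowl + shrimp tacos + jerk wings uses 65 of the 65 min and totals 597.
Every other selection either busts 65 min or breaks a pairing rule or fails to beat 597.

597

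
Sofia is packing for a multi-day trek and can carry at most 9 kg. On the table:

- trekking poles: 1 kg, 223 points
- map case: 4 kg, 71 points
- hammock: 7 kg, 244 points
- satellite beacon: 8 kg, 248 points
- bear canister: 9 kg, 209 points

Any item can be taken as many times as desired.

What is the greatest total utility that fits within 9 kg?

Ranking by ratio (utility/kg): trekking poles 223.00, hammock 34.86, satellite beacon 31.00, bear canister 23.22.
The ratio ordering already packs tightly: 9×trekking poles, 9 kg, 2007.
No other feasible combination exceeds 2007.

2007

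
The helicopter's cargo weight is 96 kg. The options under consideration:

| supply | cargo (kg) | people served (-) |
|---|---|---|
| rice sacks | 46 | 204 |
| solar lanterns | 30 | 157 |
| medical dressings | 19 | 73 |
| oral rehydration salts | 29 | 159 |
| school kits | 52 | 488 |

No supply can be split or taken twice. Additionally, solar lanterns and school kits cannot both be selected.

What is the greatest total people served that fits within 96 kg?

647

Best packing: oral rehydration salts + school kits — 81 kg, 647 total.
The spare 15 kg is too small for any remaining supply, and no feasible exchange beats 647.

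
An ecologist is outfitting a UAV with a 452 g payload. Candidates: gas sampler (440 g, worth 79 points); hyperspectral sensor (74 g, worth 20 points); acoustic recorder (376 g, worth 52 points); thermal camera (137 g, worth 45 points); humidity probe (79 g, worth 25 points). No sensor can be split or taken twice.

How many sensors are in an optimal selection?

Optimal total is 90.
One optimal bundle: hyperspectral sensor + thermal camera + humidity probe (290 g).
All optima have 3 sensors.

3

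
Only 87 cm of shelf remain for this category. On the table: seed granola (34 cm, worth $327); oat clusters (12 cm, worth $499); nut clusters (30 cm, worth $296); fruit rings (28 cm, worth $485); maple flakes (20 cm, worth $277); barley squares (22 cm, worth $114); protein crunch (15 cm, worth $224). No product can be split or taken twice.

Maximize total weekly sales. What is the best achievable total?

Density check — oat clusters 41.58, fruit rings 17.32, protein crunch 14.93, maple flakes 13.85 are the best per cm.
Filling by ratio: oat clusters + fruit rings + maple flakes + protein crunch for 1485, with 12 cm left unused.
Replace maple flakes with nut clusters: the trade gains 19 net, giving 1504 at 85 cm.
Nothing else within 87 cm beats 1504.

1504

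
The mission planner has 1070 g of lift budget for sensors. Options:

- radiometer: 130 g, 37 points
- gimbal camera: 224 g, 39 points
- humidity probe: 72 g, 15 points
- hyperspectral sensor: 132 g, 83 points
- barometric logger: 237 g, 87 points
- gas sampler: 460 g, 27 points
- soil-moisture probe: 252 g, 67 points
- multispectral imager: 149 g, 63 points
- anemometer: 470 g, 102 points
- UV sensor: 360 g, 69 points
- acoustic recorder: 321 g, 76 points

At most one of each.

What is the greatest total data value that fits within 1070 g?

Greedy by ratio would take radiometer + humidity probe + hyperspectral sensor + barometric logger + soil-moisture probe + multispectral imager: 972 g used, total 352.
Dropping soil-moisture probe frees 252 g; slotting in acoustic recorder (321 g) lifts the total to 361 at 1041 g.
Nothing else within 1070 g beats 361.

361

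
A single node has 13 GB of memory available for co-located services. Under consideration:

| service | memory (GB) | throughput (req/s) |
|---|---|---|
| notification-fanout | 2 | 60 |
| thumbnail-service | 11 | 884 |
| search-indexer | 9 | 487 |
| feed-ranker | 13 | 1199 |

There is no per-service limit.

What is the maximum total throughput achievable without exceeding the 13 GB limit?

By throughput per GB: feed-ranker 92.23, thumbnail-service 80.36, search-indexer 54.11 lead.
Taking feed-ranker: 13 GB used, 1199 in throughput.
Nothing else within 13 GB beats 1199.

1199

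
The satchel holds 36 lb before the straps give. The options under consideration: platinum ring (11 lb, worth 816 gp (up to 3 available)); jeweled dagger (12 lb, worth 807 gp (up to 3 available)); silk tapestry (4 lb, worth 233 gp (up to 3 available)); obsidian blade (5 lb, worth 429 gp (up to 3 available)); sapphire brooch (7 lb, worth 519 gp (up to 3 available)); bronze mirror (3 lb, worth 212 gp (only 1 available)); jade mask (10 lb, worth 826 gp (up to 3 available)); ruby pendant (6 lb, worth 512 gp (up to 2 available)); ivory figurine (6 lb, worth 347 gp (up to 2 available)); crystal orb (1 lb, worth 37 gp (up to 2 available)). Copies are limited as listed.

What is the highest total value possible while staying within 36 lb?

3022

A density-first pass picks 3×obsidian blade + sapphire brooch + 2×ruby pendant + 2×crystal orb — 2904 at 36 lb.
A better packing is 2×obsidian blade + 2×jade mask + ruby pendant: 36 lb, total 3022.
Every other selection either busts 36 lb or exceeds an availability limit or fails to beat 3022.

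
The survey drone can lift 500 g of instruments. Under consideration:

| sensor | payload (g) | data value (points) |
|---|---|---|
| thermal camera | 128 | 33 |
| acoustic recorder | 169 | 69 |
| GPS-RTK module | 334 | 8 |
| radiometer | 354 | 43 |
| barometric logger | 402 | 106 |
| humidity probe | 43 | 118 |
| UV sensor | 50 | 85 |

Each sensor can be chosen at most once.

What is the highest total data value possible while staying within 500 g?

By data value per g: humidity probe 2.74, UV sensor 1.70, acoustic recorder 0.41 lead.
A density-first pass picks thermal camera + acoustic recorder + humidity probe + UV sensor — 305 at 390 g.
Dropping thermal camera and acoustic recorder frees 297 g; slotting in barometric logger (402 g) lifts the total to 309 at 495 g.
Next best is thermal camera + acoustic recorder + humidity probe + UV sensor at 305 (390 g) — short by 4.

309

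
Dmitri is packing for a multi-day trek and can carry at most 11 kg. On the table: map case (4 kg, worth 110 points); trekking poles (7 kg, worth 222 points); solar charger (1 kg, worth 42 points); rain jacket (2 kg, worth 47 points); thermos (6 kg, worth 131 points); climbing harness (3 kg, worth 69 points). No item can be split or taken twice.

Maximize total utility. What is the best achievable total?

Filling by ratio: trekking poles + solar charger + rain jacket for 311, with 1 kg left unused.
Replace rain jacket with climbing harness: the trade gains 22 net, giving 333 at 11 kg.

333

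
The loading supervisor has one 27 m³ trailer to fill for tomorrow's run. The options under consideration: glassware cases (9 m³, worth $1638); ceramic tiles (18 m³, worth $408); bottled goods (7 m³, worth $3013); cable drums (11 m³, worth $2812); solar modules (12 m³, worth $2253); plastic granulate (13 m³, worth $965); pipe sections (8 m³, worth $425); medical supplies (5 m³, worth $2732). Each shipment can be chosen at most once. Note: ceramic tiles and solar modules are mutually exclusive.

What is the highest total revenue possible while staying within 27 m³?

Best packing: bottled goods + cable drums + medical supplies — 23 m³, 8557 total.
Runner-up bottled goods + solar modules + medical supplies tops out at 7998.

8557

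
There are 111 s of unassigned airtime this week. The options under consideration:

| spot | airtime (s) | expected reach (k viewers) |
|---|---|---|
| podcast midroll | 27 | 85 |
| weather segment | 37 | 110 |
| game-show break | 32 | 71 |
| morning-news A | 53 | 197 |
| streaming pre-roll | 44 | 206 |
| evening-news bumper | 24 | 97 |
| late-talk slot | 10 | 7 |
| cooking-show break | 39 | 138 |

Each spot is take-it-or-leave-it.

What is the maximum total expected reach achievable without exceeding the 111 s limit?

441

Density check — streaming pre-roll 4.68, evening-news bumper 4.04, morning-news A 3.72, cooking-show break 3.54 are the best per s.
Streaming pre-roll + evening-news bumper + cooking-show break uses 107 of the 111 s and totals 441.
That's the maximum — no swap from here does better than 441.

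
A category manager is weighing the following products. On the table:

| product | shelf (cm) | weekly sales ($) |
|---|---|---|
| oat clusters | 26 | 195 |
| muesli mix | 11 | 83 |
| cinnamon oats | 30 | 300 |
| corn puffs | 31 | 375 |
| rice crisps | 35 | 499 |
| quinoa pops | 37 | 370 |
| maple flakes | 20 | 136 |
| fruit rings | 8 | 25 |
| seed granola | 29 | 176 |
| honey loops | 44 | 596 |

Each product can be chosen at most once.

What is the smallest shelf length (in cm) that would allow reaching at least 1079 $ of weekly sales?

79

Look for the lowest-shelf combination reaching 1079.
Taking rice crisps + honey loops gives 1095 (≥ 1079) for 79 cm.
No combination under 79 cm hits 1079.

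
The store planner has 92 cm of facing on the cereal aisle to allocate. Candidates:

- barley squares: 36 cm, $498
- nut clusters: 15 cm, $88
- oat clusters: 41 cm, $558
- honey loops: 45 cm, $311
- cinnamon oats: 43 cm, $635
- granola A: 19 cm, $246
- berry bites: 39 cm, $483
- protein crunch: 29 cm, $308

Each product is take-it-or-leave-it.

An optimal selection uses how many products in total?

The maximum weekly sales within 92 cm is 1193.
oat clusters + cinnamon oats hits 1193 at 84 cm.
Every optimal selection uses 2 products.

2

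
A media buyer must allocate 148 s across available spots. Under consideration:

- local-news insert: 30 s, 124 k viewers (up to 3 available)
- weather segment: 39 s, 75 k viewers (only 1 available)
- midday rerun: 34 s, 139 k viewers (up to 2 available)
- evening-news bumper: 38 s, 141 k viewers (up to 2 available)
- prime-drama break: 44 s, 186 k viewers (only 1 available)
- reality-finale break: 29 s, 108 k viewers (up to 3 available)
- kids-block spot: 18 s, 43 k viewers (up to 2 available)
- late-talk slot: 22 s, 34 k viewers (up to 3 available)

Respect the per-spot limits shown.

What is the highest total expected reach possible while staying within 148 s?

By expected reach per s: prime-drama break 4.23, local-news insert 4.13, midday rerun 4.09, reality-finale break 3.72 lead.
The ratio heuristic lands on 3×local-news insert + prime-drama break (558) but leaves 14 s idle.
The 60 s tied up in 2×local-news insert is better spent on midday rerun + evening-news bumper — total rises to 590 (146 s).

590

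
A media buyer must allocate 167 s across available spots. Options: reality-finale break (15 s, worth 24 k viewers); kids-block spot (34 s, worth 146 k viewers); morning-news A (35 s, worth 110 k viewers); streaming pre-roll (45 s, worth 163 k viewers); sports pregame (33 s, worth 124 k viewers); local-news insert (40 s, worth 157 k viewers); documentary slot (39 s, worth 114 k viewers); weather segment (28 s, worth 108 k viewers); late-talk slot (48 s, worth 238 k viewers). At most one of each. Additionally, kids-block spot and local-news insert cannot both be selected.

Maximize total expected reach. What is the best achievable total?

Streaming pre-roll + sports pregame + local-news insert + late-talk slot uses 166 of the 167 s and totals 682.

682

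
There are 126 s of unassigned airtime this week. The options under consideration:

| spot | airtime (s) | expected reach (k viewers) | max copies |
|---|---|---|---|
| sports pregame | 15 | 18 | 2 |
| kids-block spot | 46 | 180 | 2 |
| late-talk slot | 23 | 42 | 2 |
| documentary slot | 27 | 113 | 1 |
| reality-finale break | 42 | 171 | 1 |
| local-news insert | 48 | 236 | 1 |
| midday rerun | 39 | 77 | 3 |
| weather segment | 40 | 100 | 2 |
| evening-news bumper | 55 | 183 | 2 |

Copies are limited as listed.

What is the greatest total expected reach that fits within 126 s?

Filling by ratio: documentary slot + reality-finale break + local-news insert for 520, with 9 s left unused.
Replace reality-finale break with kids-block spot: the trade gains 9 net, giving 529 at 121 s.

529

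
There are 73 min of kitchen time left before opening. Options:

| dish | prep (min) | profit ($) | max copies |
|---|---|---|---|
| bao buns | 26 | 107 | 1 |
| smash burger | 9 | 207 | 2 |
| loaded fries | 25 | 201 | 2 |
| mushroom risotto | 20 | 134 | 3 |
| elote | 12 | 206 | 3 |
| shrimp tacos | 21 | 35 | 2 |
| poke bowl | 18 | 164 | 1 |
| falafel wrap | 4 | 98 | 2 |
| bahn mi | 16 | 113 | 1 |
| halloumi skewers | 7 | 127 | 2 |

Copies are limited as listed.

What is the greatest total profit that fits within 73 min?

By profit per min: falafel wrap 24.50, smash burger 23.00, halloumi skewers 18.14, elote 17.17 lead.
Taking the top-ratio dishes first gives 2×smash burger + 2×elote + 2×falafel wrap + 2×halloumi skewers for 1276 (64 min).
The 4 min tied up in falafel wrap is better spent on elote — total rises to 1384 (72 min).
That's the maximum — no swap from here does better than 1384.

1384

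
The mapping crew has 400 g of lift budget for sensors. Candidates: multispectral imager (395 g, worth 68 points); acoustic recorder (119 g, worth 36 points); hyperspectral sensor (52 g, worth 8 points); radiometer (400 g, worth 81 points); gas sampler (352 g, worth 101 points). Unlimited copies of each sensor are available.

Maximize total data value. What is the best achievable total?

108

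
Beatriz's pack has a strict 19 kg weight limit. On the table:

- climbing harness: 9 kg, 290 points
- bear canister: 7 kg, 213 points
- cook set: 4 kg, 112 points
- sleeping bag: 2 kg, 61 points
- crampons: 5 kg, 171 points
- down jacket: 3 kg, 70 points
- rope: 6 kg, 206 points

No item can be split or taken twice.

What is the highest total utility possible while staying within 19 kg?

608

Taking the top-ratio items first gives cook set + sleeping bag + crampons + rope for 550 (17 kg).
The 7 kg tied up in sleeping bag and crampons is better spent on climbing harness — total rises to 608 (19 kg).
Every other selection either busts 19 kg or fails to beat 608.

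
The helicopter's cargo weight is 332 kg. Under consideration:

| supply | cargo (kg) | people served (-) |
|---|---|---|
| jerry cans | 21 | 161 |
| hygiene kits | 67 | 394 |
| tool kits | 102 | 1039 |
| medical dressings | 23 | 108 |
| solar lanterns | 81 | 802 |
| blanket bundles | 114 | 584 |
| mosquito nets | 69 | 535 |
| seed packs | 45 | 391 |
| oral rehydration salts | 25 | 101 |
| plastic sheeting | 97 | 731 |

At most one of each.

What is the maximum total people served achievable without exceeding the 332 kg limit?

By people served per kg: tool kits 10.19, solar lanterns 9.90, seed packs 8.69 lead.
The ratio heuristic lands on jerry cans + tool kits + solar lanterns + mosquito nets + seed packs (2928) but leaves 14 kg idle.
The 90 kg tied up in jerry cans and mosquito nets is better spent on plastic sheeting — total rises to 2963 (325 kg).

2963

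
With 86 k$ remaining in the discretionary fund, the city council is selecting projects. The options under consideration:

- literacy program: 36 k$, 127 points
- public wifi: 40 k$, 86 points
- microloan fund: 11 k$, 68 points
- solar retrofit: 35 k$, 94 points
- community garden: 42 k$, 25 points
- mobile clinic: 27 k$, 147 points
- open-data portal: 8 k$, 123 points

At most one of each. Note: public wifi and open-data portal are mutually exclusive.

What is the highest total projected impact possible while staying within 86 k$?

Density check — open-data portal 15.38, microloan fund 6.18, mobile clinic 5.44, literacy program 3.53 are the best per k$.
Taking literacy program + microloan fund + mobile clinic + open-data portal: 82 k$ used, 465 in projected impact.
Next best is microloan fund + solar retrofit + mobile clinic + open-data portal at 432 (81 k$) — short by 33.

465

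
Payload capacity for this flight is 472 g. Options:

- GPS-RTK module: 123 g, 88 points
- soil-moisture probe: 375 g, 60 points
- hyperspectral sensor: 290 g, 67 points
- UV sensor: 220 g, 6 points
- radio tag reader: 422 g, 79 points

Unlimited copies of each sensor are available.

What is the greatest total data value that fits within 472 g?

Density check — GPS-RTK module 0.72, hyperspectral sensor 0.23, radio tag reader 0.19 are the best per g.
Taking 3×GPS-RTK module: 369 g used, 264 in data value.
No other feasible combination exceeds 264.

264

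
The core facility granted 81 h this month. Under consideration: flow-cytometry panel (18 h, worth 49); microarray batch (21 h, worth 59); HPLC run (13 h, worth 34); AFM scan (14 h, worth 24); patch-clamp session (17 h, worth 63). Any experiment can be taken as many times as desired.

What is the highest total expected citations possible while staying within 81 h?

286

Density check — patch-clamp session 3.71, microarray batch 2.81, flow-cytometry panel 2.72 are the best per h.
Best packing: HPLC run + 4×patch-clamp session — 81 h, 286 total.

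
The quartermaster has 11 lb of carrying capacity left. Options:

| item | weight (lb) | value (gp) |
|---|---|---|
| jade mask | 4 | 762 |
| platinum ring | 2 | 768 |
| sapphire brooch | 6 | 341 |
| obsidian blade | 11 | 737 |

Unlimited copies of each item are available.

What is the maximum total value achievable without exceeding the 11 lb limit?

3840

5×platinum ring uses 10 of the 11 lb and totals 3840.
The spare 1 lb is too small for any remaining item, and no exchange beats 3840.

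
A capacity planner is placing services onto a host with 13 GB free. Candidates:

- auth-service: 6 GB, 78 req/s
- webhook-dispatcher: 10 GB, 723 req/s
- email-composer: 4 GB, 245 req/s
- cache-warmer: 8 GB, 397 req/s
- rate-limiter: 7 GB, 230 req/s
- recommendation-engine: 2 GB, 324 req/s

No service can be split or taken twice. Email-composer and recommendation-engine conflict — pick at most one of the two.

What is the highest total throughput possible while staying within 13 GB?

1047

Taking webhook-dispatcher + recommendation-engine: 12 GB used, 1047 in throughput.
That's the maximum — no feasible swap from here does better than 1047.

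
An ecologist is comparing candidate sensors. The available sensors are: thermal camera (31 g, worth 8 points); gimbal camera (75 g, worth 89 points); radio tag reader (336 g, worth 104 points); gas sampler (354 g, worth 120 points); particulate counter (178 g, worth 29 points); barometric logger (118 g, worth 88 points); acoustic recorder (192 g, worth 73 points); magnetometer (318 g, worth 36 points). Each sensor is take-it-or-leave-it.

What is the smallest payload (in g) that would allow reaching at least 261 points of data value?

Look for the lowest-payload combination reaching 261.
gimbal camera + radio tag reader + barometric logger reaches 281 using 529 g.
No combination under 529 g hits 261.

529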